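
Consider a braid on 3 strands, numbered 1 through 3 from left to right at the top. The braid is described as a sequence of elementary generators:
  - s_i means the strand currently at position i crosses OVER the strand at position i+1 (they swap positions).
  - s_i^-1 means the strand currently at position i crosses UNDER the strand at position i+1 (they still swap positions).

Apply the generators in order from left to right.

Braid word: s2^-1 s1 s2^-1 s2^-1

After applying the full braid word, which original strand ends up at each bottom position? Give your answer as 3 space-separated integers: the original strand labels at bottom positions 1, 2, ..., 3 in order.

Gen 1 (s2^-1): strand 2 crosses under strand 3. Perm now: [1 3 2]
Gen 2 (s1): strand 1 crosses over strand 3. Perm now: [3 1 2]
Gen 3 (s2^-1): strand 1 crosses under strand 2. Perm now: [3 2 1]
Gen 4 (s2^-1): strand 2 crosses under strand 1. Perm now: [3 1 2]

Answer: 3 1 2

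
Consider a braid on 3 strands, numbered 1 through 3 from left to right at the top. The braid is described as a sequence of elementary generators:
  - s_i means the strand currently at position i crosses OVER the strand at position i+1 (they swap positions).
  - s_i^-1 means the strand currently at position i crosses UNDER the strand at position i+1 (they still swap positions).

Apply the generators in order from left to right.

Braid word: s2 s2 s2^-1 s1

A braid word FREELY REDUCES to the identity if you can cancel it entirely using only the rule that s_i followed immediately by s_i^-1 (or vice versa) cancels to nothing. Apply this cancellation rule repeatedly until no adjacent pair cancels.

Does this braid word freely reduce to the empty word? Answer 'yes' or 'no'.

Answer: no

Derivation:
Gen 1 (s2): push. Stack: [s2]
Gen 2 (s2): push. Stack: [s2 s2]
Gen 3 (s2^-1): cancels prior s2. Stack: [s2]
Gen 4 (s1): push. Stack: [s2 s1]
Reduced word: s2 s1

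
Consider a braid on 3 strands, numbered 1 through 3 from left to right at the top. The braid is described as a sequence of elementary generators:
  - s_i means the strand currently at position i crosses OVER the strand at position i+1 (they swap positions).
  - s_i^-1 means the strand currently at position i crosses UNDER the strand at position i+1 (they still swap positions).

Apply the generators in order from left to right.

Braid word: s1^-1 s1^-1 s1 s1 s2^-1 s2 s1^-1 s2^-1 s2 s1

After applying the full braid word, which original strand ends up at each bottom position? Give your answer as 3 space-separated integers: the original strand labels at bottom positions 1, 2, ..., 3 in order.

Gen 1 (s1^-1): strand 1 crosses under strand 2. Perm now: [2 1 3]
Gen 2 (s1^-1): strand 2 crosses under strand 1. Perm now: [1 2 3]
Gen 3 (s1): strand 1 crosses over strand 2. Perm now: [2 1 3]
Gen 4 (s1): strand 2 crosses over strand 1. Perm now: [1 2 3]
Gen 5 (s2^-1): strand 2 crosses under strand 3. Perm now: [1 3 2]
Gen 6 (s2): strand 3 crosses over strand 2. Perm now: [1 2 3]
Gen 7 (s1^-1): strand 1 crosses under strand 2. Perm now: [2 1 3]
Gen 8 (s2^-1): strand 1 crosses under strand 3. Perm now: [2 3 1]
Gen 9 (s2): strand 3 crosses over strand 1. Perm now: [2 1 3]
Gen 10 (s1): strand 2 crosses over strand 1. Perm now: [1 2 3]

Answer: 1 2 3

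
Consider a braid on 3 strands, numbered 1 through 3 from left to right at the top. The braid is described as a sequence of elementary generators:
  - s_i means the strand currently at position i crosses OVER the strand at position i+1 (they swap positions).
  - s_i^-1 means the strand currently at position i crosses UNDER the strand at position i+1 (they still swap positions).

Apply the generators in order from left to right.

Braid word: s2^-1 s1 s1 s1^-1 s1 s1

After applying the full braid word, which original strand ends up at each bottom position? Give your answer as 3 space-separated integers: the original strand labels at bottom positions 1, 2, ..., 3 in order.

Gen 1 (s2^-1): strand 2 crosses under strand 3. Perm now: [1 3 2]
Gen 2 (s1): strand 1 crosses over strand 3. Perm now: [3 1 2]
Gen 3 (s1): strand 3 crosses over strand 1. Perm now: [1 3 2]
Gen 4 (s1^-1): strand 1 crosses under strand 3. Perm now: [3 1 2]
Gen 5 (s1): strand 3 crosses over strand 1. Perm now: [1 3 2]
Gen 6 (s1): strand 1 crosses over strand 3. Perm now: [3 1 2]

Answer: 3 1 2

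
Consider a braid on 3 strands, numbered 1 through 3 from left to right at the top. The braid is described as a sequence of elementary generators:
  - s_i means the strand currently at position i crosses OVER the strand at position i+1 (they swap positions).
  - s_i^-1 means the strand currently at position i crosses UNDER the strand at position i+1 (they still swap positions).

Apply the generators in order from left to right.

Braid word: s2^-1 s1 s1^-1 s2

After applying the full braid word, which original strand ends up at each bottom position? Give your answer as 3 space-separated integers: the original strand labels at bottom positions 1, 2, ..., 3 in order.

Answer: 1 2 3

Derivation:
Gen 1 (s2^-1): strand 2 crosses under strand 3. Perm now: [1 3 2]
Gen 2 (s1): strand 1 crosses over strand 3. Perm now: [3 1 2]
Gen 3 (s1^-1): strand 3 crosses under strand 1. Perm now: [1 3 2]
Gen 4 (s2): strand 3 crosses over strand 2. Perm now: [1 2 3]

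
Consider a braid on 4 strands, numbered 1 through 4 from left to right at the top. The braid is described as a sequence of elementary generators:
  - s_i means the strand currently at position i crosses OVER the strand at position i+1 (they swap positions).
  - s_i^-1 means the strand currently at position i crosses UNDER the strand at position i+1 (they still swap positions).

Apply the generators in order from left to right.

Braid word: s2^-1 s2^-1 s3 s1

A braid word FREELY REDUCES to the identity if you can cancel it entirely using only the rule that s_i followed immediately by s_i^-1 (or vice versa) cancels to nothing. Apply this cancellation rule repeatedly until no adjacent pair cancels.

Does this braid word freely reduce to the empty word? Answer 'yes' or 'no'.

Gen 1 (s2^-1): push. Stack: [s2^-1]
Gen 2 (s2^-1): push. Stack: [s2^-1 s2^-1]
Gen 3 (s3): push. Stack: [s2^-1 s2^-1 s3]
Gen 4 (s1): push. Stack: [s2^-1 s2^-1 s3 s1]
Reduced word: s2^-1 s2^-1 s3 s1

Answer: no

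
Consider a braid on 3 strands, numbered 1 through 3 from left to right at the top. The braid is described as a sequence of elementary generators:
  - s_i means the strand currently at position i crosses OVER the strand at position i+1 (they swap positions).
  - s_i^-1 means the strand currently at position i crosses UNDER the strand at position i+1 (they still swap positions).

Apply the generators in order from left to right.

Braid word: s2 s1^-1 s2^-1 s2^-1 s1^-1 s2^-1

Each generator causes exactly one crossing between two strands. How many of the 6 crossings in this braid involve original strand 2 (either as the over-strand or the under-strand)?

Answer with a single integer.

Gen 1: crossing 2x3. Involves strand 2? yes. Count so far: 1
Gen 2: crossing 1x3. Involves strand 2? no. Count so far: 1
Gen 3: crossing 1x2. Involves strand 2? yes. Count so far: 2
Gen 4: crossing 2x1. Involves strand 2? yes. Count so far: 3
Gen 5: crossing 3x1. Involves strand 2? no. Count so far: 3
Gen 6: crossing 3x2. Involves strand 2? yes. Count so far: 4

Answer: 4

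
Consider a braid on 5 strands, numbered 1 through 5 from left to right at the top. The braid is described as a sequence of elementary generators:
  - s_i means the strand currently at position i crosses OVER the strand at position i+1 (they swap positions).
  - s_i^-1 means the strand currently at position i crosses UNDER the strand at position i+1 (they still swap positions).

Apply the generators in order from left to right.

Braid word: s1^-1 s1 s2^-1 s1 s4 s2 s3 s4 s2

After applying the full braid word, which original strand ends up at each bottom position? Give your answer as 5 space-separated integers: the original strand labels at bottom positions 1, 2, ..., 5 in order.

Answer: 3 5 2 4 1

Derivation:
Gen 1 (s1^-1): strand 1 crosses under strand 2. Perm now: [2 1 3 4 5]
Gen 2 (s1): strand 2 crosses over strand 1. Perm now: [1 2 3 4 5]
Gen 3 (s2^-1): strand 2 crosses under strand 3. Perm now: [1 3 2 4 5]
Gen 4 (s1): strand 1 crosses over strand 3. Perm now: [3 1 2 4 5]
Gen 5 (s4): strand 4 crosses over strand 5. Perm now: [3 1 2 5 4]
Gen 6 (s2): strand 1 crosses over strand 2. Perm now: [3 2 1 5 4]
Gen 7 (s3): strand 1 crosses over strand 5. Perm now: [3 2 5 1 4]
Gen 8 (s4): strand 1 crosses over strand 4. Perm now: [3 2 5 4 1]
Gen 9 (s2): strand 2 crosses over strand 5. Perm now: [3 5 2 4 1]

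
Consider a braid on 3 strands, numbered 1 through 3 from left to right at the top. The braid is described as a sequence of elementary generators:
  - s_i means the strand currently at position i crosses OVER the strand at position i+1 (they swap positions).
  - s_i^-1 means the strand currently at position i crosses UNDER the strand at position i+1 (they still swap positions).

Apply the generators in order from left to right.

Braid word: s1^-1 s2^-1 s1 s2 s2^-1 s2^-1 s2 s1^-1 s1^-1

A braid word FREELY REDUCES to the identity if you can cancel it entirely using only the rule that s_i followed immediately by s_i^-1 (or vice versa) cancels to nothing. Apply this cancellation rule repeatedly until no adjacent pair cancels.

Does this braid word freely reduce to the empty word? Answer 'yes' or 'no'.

Gen 1 (s1^-1): push. Stack: [s1^-1]
Gen 2 (s2^-1): push. Stack: [s1^-1 s2^-1]
Gen 3 (s1): push. Stack: [s1^-1 s2^-1 s1]
Gen 4 (s2): push. Stack: [s1^-1 s2^-1 s1 s2]
Gen 5 (s2^-1): cancels prior s2. Stack: [s1^-1 s2^-1 s1]
Gen 6 (s2^-1): push. Stack: [s1^-1 s2^-1 s1 s2^-1]
Gen 7 (s2): cancels prior s2^-1. Stack: [s1^-1 s2^-1 s1]
Gen 8 (s1^-1): cancels prior s1. Stack: [s1^-1 s2^-1]
Gen 9 (s1^-1): push. Stack: [s1^-1 s2^-1 s1^-1]
Reduced word: s1^-1 s2^-1 s1^-1

Answer: no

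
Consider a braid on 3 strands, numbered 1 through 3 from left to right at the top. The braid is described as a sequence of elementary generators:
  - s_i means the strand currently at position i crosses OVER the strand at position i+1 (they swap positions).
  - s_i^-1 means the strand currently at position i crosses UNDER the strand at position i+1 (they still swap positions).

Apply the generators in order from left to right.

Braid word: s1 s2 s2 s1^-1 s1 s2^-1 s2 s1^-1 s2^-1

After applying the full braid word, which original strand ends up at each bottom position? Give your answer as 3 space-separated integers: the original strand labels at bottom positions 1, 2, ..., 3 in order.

Gen 1 (s1): strand 1 crosses over strand 2. Perm now: [2 1 3]
Gen 2 (s2): strand 1 crosses over strand 3. Perm now: [2 3 1]
Gen 3 (s2): strand 3 crosses over strand 1. Perm now: [2 1 3]
Gen 4 (s1^-1): strand 2 crosses under strand 1. Perm now: [1 2 3]
Gen 5 (s1): strand 1 crosses over strand 2. Perm now: [2 1 3]
Gen 6 (s2^-1): strand 1 crosses under strand 3. Perm now: [2 3 1]
Gen 7 (s2): strand 3 crosses over strand 1. Perm now: [2 1 3]
Gen 8 (s1^-1): strand 2 crosses under strand 1. Perm now: [1 2 3]
Gen 9 (s2^-1): strand 2 crosses under strand 3. Perm now: [1 3 2]

Answer: 1 3 2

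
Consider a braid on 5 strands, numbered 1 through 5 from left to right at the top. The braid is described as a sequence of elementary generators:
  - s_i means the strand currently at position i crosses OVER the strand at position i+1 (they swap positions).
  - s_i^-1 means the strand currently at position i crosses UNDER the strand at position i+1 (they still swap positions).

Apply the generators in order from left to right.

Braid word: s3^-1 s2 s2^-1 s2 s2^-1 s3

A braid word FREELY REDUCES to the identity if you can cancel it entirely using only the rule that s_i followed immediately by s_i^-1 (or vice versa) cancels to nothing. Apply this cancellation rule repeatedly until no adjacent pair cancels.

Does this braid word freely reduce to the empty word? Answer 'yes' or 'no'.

Answer: yes

Derivation:
Gen 1 (s3^-1): push. Stack: [s3^-1]
Gen 2 (s2): push. Stack: [s3^-1 s2]
Gen 3 (s2^-1): cancels prior s2. Stack: [s3^-1]
Gen 4 (s2): push. Stack: [s3^-1 s2]
Gen 5 (s2^-1): cancels prior s2. Stack: [s3^-1]
Gen 6 (s3): cancels prior s3^-1. Stack: []
Reduced word: (empty)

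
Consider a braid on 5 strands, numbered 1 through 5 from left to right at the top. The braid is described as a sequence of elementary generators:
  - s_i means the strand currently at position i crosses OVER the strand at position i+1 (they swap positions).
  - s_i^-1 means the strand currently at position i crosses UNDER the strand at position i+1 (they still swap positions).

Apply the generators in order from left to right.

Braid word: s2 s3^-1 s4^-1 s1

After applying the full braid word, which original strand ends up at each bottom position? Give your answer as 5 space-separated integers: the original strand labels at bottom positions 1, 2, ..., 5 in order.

Gen 1 (s2): strand 2 crosses over strand 3. Perm now: [1 3 2 4 5]
Gen 2 (s3^-1): strand 2 crosses under strand 4. Perm now: [1 3 4 2 5]
Gen 3 (s4^-1): strand 2 crosses under strand 5. Perm now: [1 3 4 5 2]
Gen 4 (s1): strand 1 crosses over strand 3. Perm now: [3 1 4 5 2]

Answer: 3 1 4 5 2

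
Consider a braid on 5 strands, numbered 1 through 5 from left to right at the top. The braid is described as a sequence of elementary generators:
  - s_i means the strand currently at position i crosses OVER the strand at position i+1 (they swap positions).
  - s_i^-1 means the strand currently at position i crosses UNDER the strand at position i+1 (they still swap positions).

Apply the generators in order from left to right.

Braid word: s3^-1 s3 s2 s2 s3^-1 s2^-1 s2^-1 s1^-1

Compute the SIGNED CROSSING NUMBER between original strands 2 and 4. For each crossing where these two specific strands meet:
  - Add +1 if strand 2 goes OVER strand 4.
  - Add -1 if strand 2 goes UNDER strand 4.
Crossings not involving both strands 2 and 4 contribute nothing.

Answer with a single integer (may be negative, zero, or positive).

Gen 1: crossing 3x4. Both 2&4? no. Sum: 0
Gen 2: crossing 4x3. Both 2&4? no. Sum: 0
Gen 3: crossing 2x3. Both 2&4? no. Sum: 0
Gen 4: crossing 3x2. Both 2&4? no. Sum: 0
Gen 5: crossing 3x4. Both 2&4? no. Sum: 0
Gen 6: 2 under 4. Both 2&4? yes. Contrib: -1. Sum: -1
Gen 7: 4 under 2. Both 2&4? yes. Contrib: +1. Sum: 0
Gen 8: crossing 1x2. Both 2&4? no. Sum: 0

Answer: 0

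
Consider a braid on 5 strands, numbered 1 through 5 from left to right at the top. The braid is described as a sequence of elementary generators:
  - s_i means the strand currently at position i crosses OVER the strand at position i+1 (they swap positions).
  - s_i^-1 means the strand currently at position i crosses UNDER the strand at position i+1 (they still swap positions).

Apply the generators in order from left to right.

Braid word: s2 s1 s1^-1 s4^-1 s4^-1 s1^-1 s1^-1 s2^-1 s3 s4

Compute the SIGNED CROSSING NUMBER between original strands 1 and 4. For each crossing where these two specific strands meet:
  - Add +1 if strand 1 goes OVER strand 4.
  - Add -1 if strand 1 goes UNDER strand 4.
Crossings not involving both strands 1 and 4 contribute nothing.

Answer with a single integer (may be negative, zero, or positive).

Gen 1: crossing 2x3. Both 1&4? no. Sum: 0
Gen 2: crossing 1x3. Both 1&4? no. Sum: 0
Gen 3: crossing 3x1. Both 1&4? no. Sum: 0
Gen 4: crossing 4x5. Both 1&4? no. Sum: 0
Gen 5: crossing 5x4. Both 1&4? no. Sum: 0
Gen 6: crossing 1x3. Both 1&4? no. Sum: 0
Gen 7: crossing 3x1. Both 1&4? no. Sum: 0
Gen 8: crossing 3x2. Both 1&4? no. Sum: 0
Gen 9: crossing 3x4. Both 1&4? no. Sum: 0
Gen 10: crossing 3x5. Both 1&4? no. Sum: 0

Answer: 0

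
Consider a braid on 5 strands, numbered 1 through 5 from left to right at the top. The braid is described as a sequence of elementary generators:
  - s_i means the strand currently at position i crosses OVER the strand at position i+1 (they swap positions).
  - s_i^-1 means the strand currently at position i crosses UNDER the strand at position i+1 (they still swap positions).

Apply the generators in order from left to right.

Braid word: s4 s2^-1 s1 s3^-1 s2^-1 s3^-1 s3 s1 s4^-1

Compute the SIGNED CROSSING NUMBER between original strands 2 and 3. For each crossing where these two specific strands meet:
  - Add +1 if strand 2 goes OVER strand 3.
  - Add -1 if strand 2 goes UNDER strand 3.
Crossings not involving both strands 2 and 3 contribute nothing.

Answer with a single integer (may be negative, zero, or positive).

Answer: -1

Derivation:
Gen 1: crossing 4x5. Both 2&3? no. Sum: 0
Gen 2: 2 under 3. Both 2&3? yes. Contrib: -1. Sum: -1
Gen 3: crossing 1x3. Both 2&3? no. Sum: -1
Gen 4: crossing 2x5. Both 2&3? no. Sum: -1
Gen 5: crossing 1x5. Both 2&3? no. Sum: -1
Gen 6: crossing 1x2. Both 2&3? no. Sum: -1
Gen 7: crossing 2x1. Both 2&3? no. Sum: -1
Gen 8: crossing 3x5. Both 2&3? no. Sum: -1
Gen 9: crossing 2x4. Both 2&3? no. Sum: -1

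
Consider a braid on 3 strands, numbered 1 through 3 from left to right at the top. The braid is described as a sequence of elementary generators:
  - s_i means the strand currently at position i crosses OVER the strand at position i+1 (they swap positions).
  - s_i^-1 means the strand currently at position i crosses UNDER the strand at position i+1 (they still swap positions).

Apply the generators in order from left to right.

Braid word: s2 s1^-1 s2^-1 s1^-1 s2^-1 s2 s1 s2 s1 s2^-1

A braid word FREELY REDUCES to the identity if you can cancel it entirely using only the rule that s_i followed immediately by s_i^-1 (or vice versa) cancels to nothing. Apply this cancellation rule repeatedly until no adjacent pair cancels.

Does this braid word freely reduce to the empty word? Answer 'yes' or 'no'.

Answer: yes

Derivation:
Gen 1 (s2): push. Stack: [s2]
Gen 2 (s1^-1): push. Stack: [s2 s1^-1]
Gen 3 (s2^-1): push. Stack: [s2 s1^-1 s2^-1]
Gen 4 (s1^-1): push. Stack: [s2 s1^-1 s2^-1 s1^-1]
Gen 5 (s2^-1): push. Stack: [s2 s1^-1 s2^-1 s1^-1 s2^-1]
Gen 6 (s2): cancels prior s2^-1. Stack: [s2 s1^-1 s2^-1 s1^-1]
Gen 7 (s1): cancels prior s1^-1. Stack: [s2 s1^-1 s2^-1]
Gen 8 (s2): cancels prior s2^-1. Stack: [s2 s1^-1]
Gen 9 (s1): cancels prior s1^-1. Stack: [s2]
Gen 10 (s2^-1): cancels prior s2. Stack: []
Reduced word: (empty)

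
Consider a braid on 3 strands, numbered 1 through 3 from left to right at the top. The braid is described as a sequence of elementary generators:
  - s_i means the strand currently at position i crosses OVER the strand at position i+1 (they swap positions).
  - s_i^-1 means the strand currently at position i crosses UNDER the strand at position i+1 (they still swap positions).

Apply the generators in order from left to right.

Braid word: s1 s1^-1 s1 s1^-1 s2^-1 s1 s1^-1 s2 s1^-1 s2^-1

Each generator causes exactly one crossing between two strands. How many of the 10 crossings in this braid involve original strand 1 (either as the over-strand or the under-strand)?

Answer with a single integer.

Answer: 8

Derivation:
Gen 1: crossing 1x2. Involves strand 1? yes. Count so far: 1
Gen 2: crossing 2x1. Involves strand 1? yes. Count so far: 2
Gen 3: crossing 1x2. Involves strand 1? yes. Count so far: 3
Gen 4: crossing 2x1. Involves strand 1? yes. Count so far: 4
Gen 5: crossing 2x3. Involves strand 1? no. Count so far: 4
Gen 6: crossing 1x3. Involves strand 1? yes. Count so far: 5
Gen 7: crossing 3x1. Involves strand 1? yes. Count so far: 6
Gen 8: crossing 3x2. Involves strand 1? no. Count so far: 6
Gen 9: crossing 1x2. Involves strand 1? yes. Count so far: 7
Gen 10: crossing 1x3. Involves strand 1? yes. Count so far: 8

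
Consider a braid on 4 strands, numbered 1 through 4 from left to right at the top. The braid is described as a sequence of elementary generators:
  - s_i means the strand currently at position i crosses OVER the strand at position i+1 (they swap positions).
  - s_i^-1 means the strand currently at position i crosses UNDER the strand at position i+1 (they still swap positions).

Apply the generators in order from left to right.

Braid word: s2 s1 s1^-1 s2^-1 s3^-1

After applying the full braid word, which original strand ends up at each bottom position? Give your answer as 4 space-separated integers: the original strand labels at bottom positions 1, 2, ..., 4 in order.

Gen 1 (s2): strand 2 crosses over strand 3. Perm now: [1 3 2 4]
Gen 2 (s1): strand 1 crosses over strand 3. Perm now: [3 1 2 4]
Gen 3 (s1^-1): strand 3 crosses under strand 1. Perm now: [1 3 2 4]
Gen 4 (s2^-1): strand 3 crosses under strand 2. Perm now: [1 2 3 4]
Gen 5 (s3^-1): strand 3 crosses under strand 4. Perm now: [1 2 4 3]

Answer: 1 2 4 3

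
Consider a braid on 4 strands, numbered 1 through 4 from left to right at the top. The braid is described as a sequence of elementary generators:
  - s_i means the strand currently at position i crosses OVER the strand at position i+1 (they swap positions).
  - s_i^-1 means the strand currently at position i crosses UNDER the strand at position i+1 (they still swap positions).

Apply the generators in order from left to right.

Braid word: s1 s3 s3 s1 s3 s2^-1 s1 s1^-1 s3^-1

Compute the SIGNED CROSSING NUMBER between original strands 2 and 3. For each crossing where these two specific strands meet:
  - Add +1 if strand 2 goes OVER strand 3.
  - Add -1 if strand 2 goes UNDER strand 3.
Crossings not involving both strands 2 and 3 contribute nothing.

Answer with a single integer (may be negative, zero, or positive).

Answer: -1

Derivation:
Gen 1: crossing 1x2. Both 2&3? no. Sum: 0
Gen 2: crossing 3x4. Both 2&3? no. Sum: 0
Gen 3: crossing 4x3. Both 2&3? no. Sum: 0
Gen 4: crossing 2x1. Both 2&3? no. Sum: 0
Gen 5: crossing 3x4. Both 2&3? no. Sum: 0
Gen 6: crossing 2x4. Both 2&3? no. Sum: 0
Gen 7: crossing 1x4. Both 2&3? no. Sum: 0
Gen 8: crossing 4x1. Both 2&3? no. Sum: 0
Gen 9: 2 under 3. Both 2&3? yes. Contrib: -1. Sum: -1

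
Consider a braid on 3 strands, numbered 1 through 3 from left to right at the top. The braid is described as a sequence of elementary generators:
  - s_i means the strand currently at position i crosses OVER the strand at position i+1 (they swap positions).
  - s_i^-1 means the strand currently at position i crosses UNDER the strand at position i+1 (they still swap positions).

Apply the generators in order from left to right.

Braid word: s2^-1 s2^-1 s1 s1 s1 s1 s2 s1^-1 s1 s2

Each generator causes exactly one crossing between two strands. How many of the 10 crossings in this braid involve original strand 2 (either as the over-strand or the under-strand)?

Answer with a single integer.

Gen 1: crossing 2x3. Involves strand 2? yes. Count so far: 1
Gen 2: crossing 3x2. Involves strand 2? yes. Count so far: 2
Gen 3: crossing 1x2. Involves strand 2? yes. Count so far: 3
Gen 4: crossing 2x1. Involves strand 2? yes. Count so far: 4
Gen 5: crossing 1x2. Involves strand 2? yes. Count so far: 5
Gen 6: crossing 2x1. Involves strand 2? yes. Count so far: 6
Gen 7: crossing 2x3. Involves strand 2? yes. Count so far: 7
Gen 8: crossing 1x3. Involves strand 2? no. Count so far: 7
Gen 9: crossing 3x1. Involves strand 2? no. Count so far: 7
Gen 10: crossing 3x2. Involves strand 2? yes. Count so far: 8

Answer: 8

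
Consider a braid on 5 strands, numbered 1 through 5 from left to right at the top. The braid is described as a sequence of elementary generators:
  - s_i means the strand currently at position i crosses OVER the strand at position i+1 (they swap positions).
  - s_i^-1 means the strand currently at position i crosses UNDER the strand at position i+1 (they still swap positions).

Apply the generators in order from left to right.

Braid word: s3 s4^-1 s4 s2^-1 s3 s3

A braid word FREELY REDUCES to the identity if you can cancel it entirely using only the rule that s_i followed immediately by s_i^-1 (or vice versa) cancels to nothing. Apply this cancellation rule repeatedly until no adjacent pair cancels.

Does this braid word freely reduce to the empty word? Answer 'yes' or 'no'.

Answer: no

Derivation:
Gen 1 (s3): push. Stack: [s3]
Gen 2 (s4^-1): push. Stack: [s3 s4^-1]
Gen 3 (s4): cancels prior s4^-1. Stack: [s3]
Gen 4 (s2^-1): push. Stack: [s3 s2^-1]
Gen 5 (s3): push. Stack: [s3 s2^-1 s3]
Gen 6 (s3): push. Stack: [s3 s2^-1 s3 s3]
Reduced word: s3 s2^-1 s3 s3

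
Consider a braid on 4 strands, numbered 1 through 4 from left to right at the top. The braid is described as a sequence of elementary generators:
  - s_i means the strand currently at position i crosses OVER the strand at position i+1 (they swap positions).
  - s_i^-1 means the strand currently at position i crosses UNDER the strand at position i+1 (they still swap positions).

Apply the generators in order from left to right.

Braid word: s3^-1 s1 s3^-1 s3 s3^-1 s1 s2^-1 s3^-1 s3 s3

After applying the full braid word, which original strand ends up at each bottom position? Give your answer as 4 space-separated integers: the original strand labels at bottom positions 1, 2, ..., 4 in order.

Answer: 1 3 4 2

Derivation:
Gen 1 (s3^-1): strand 3 crosses under strand 4. Perm now: [1 2 4 3]
Gen 2 (s1): strand 1 crosses over strand 2. Perm now: [2 1 4 3]
Gen 3 (s3^-1): strand 4 crosses under strand 3. Perm now: [2 1 3 4]
Gen 4 (s3): strand 3 crosses over strand 4. Perm now: [2 1 4 3]
Gen 5 (s3^-1): strand 4 crosses under strand 3. Perm now: [2 1 3 4]
Gen 6 (s1): strand 2 crosses over strand 1. Perm now: [1 2 3 4]
Gen 7 (s2^-1): strand 2 crosses under strand 3. Perm now: [1 3 2 4]
Gen 8 (s3^-1): strand 2 crosses under strand 4. Perm now: [1 3 4 2]
Gen 9 (s3): strand 4 crosses over strand 2. Perm now: [1 3 2 4]
Gen 10 (s3): strand 2 crosses over strand 4. Perm now: [1 3 4 2]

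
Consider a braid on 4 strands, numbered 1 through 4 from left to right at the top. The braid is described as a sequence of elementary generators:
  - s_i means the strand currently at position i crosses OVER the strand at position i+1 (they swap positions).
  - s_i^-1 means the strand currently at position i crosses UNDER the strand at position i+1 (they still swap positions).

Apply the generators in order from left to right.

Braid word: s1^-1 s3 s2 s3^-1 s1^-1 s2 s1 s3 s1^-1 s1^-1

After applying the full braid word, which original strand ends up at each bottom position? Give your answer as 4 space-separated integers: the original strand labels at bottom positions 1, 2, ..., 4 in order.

Gen 1 (s1^-1): strand 1 crosses under strand 2. Perm now: [2 1 3 4]
Gen 2 (s3): strand 3 crosses over strand 4. Perm now: [2 1 4 3]
Gen 3 (s2): strand 1 crosses over strand 4. Perm now: [2 4 1 3]
Gen 4 (s3^-1): strand 1 crosses under strand 3. Perm now: [2 4 3 1]
Gen 5 (s1^-1): strand 2 crosses under strand 4. Perm now: [4 2 3 1]
Gen 6 (s2): strand 2 crosses over strand 3. Perm now: [4 3 2 1]
Gen 7 (s1): strand 4 crosses over strand 3. Perm now: [3 4 2 1]
Gen 8 (s3): strand 2 crosses over strand 1. Perm now: [3 4 1 2]
Gen 9 (s1^-1): strand 3 crosses under strand 4. Perm now: [4 3 1 2]
Gen 10 (s1^-1): strand 4 crosses under strand 3. Perm now: [3 4 1 2]

Answer: 3 4 1 2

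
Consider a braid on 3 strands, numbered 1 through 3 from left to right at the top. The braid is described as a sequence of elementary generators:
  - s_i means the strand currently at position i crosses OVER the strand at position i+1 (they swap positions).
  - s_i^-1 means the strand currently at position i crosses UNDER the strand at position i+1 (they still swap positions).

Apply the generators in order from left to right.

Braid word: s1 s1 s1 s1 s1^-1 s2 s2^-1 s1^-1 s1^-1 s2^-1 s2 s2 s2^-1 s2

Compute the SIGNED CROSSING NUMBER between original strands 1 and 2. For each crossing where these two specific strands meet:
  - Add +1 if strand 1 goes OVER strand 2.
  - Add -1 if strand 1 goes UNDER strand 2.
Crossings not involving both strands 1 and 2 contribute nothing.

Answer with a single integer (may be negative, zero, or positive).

Answer: -1

Derivation:
Gen 1: 1 over 2. Both 1&2? yes. Contrib: +1. Sum: 1
Gen 2: 2 over 1. Both 1&2? yes. Contrib: -1. Sum: 0
Gen 3: 1 over 2. Both 1&2? yes. Contrib: +1. Sum: 1
Gen 4: 2 over 1. Both 1&2? yes. Contrib: -1. Sum: 0
Gen 5: 1 under 2. Both 1&2? yes. Contrib: -1. Sum: -1
Gen 6: crossing 1x3. Both 1&2? no. Sum: -1
Gen 7: crossing 3x1. Both 1&2? no. Sum: -1
Gen 8: 2 under 1. Both 1&2? yes. Contrib: +1. Sum: 0
Gen 9: 1 under 2. Both 1&2? yes. Contrib: -1. Sum: -1
Gen 10: crossing 1x3. Both 1&2? no. Sum: -1
Gen 11: crossing 3x1. Both 1&2? no. Sum: -1
Gen 12: crossing 1x3. Both 1&2? no. Sum: -1
Gen 13: crossing 3x1. Both 1&2? no. Sum: -1
Gen 14: crossing 1x3. Both 1&2? no. Sum: -1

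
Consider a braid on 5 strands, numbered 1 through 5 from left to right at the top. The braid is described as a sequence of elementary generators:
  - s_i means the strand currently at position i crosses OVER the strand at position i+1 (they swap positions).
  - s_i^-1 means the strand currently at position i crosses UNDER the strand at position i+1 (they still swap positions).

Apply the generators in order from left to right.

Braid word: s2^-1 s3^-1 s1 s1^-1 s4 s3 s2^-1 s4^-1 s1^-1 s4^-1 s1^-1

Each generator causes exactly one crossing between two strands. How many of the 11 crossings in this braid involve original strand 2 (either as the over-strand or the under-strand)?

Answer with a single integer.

Gen 1: crossing 2x3. Involves strand 2? yes. Count so far: 1
Gen 2: crossing 2x4. Involves strand 2? yes. Count so far: 2
Gen 3: crossing 1x3. Involves strand 2? no. Count so far: 2
Gen 4: crossing 3x1. Involves strand 2? no. Count so far: 2
Gen 5: crossing 2x5. Involves strand 2? yes. Count so far: 3
Gen 6: crossing 4x5. Involves strand 2? no. Count so far: 3
Gen 7: crossing 3x5. Involves strand 2? no. Count so far: 3
Gen 8: crossing 4x2. Involves strand 2? yes. Count so far: 4
Gen 9: crossing 1x5. Involves strand 2? no. Count so far: 4
Gen 10: crossing 2x4. Involves strand 2? yes. Count so far: 5
Gen 11: crossing 5x1. Involves strand 2? no. Count so far: 5

Answer: 5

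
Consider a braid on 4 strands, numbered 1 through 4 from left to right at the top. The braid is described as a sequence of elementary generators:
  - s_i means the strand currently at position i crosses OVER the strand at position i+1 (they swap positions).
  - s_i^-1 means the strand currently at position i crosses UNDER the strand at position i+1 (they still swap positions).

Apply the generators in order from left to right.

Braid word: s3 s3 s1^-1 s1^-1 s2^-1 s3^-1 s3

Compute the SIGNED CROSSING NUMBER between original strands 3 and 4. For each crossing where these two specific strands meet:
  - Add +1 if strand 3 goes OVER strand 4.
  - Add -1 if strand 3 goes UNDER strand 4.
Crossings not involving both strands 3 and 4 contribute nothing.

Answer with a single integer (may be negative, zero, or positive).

Gen 1: 3 over 4. Both 3&4? yes. Contrib: +1. Sum: 1
Gen 2: 4 over 3. Both 3&4? yes. Contrib: -1. Sum: 0
Gen 3: crossing 1x2. Both 3&4? no. Sum: 0
Gen 4: crossing 2x1. Both 3&4? no. Sum: 0
Gen 5: crossing 2x3. Both 3&4? no. Sum: 0
Gen 6: crossing 2x4. Both 3&4? no. Sum: 0
Gen 7: crossing 4x2. Both 3&4? no. Sum: 0

Answer: 0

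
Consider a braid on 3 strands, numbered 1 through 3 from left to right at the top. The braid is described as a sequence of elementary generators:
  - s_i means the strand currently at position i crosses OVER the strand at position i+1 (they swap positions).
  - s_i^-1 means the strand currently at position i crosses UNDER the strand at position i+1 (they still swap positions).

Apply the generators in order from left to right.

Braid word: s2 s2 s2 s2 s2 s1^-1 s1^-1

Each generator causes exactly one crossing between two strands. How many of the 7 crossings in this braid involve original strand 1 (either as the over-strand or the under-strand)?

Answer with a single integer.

Answer: 2

Derivation:
Gen 1: crossing 2x3. Involves strand 1? no. Count so far: 0
Gen 2: crossing 3x2. Involves strand 1? no. Count so far: 0
Gen 3: crossing 2x3. Involves strand 1? no. Count so far: 0
Gen 4: crossing 3x2. Involves strand 1? no. Count so far: 0
Gen 5: crossing 2x3. Involves strand 1? no. Count so far: 0
Gen 6: crossing 1x3. Involves strand 1? yes. Count so far: 1
Gen 7: crossing 3x1. Involves strand 1? yes. Count so far: 2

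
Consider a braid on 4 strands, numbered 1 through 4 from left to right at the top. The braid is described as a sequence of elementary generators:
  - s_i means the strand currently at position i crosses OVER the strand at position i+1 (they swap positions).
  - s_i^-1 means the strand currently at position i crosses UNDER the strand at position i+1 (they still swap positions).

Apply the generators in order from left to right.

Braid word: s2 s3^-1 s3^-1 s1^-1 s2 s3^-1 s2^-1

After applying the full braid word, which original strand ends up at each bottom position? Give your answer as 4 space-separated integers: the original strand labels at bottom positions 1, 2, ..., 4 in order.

Answer: 3 4 2 1

Derivation:
Gen 1 (s2): strand 2 crosses over strand 3. Perm now: [1 3 2 4]
Gen 2 (s3^-1): strand 2 crosses under strand 4. Perm now: [1 3 4 2]
Gen 3 (s3^-1): strand 4 crosses under strand 2. Perm now: [1 3 2 4]
Gen 4 (s1^-1): strand 1 crosses under strand 3. Perm now: [3 1 2 4]
Gen 5 (s2): strand 1 crosses over strand 2. Perm now: [3 2 1 4]
Gen 6 (s3^-1): strand 1 crosses under strand 4. Perm now: [3 2 4 1]
Gen 7 (s2^-1): strand 2 crosses under strand 4. Perm now: [3 4 2 1]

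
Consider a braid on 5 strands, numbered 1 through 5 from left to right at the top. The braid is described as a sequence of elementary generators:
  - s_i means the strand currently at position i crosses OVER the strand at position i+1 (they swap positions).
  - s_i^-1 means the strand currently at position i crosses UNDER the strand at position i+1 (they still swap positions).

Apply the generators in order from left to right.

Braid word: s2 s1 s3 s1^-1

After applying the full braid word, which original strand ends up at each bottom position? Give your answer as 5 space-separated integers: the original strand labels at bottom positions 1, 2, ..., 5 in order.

Answer: 1 3 4 2 5

Derivation:
Gen 1 (s2): strand 2 crosses over strand 3. Perm now: [1 3 2 4 5]
Gen 2 (s1): strand 1 crosses over strand 3. Perm now: [3 1 2 4 5]
Gen 3 (s3): strand 2 crosses over strand 4. Perm now: [3 1 4 2 5]
Gen 4 (s1^-1): strand 3 crosses under strand 1. Perm now: [1 3 4 2 5]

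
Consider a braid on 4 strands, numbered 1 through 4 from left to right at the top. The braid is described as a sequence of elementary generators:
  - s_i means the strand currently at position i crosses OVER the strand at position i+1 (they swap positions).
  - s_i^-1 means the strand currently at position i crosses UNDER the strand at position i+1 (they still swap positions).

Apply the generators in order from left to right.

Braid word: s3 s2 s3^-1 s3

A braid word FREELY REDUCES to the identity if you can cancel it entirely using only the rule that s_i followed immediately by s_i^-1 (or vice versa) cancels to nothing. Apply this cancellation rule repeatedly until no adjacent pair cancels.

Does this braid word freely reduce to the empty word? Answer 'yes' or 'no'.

Answer: no

Derivation:
Gen 1 (s3): push. Stack: [s3]
Gen 2 (s2): push. Stack: [s3 s2]
Gen 3 (s3^-1): push. Stack: [s3 s2 s3^-1]
Gen 4 (s3): cancels prior s3^-1. Stack: [s3 s2]
Reduced word: s3 s2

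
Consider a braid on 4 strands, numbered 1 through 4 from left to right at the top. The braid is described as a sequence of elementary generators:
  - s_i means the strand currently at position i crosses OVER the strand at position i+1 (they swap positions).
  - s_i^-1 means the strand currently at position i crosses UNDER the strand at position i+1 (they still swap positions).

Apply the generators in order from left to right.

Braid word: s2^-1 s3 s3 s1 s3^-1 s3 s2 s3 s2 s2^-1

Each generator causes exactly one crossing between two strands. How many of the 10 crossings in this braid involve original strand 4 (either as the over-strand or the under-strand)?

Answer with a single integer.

Gen 1: crossing 2x3. Involves strand 4? no. Count so far: 0
Gen 2: crossing 2x4. Involves strand 4? yes. Count so far: 1
Gen 3: crossing 4x2. Involves strand 4? yes. Count so far: 2
Gen 4: crossing 1x3. Involves strand 4? no. Count so far: 2
Gen 5: crossing 2x4. Involves strand 4? yes. Count so far: 3
Gen 6: crossing 4x2. Involves strand 4? yes. Count so far: 4
Gen 7: crossing 1x2. Involves strand 4? no. Count so far: 4
Gen 8: crossing 1x4. Involves strand 4? yes. Count so far: 5
Gen 9: crossing 2x4. Involves strand 4? yes. Count so far: 6
Gen 10: crossing 4x2. Involves strand 4? yes. Count so far: 7

Answer: 7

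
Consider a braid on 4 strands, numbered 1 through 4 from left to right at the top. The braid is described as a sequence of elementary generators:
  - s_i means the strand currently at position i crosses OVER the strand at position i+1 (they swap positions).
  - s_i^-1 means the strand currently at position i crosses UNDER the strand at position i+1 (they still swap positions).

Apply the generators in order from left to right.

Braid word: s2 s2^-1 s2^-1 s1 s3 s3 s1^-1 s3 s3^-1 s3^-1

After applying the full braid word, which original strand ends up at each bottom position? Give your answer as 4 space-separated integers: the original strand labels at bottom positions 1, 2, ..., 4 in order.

Gen 1 (s2): strand 2 crosses over strand 3. Perm now: [1 3 2 4]
Gen 2 (s2^-1): strand 3 crosses under strand 2. Perm now: [1 2 3 4]
Gen 3 (s2^-1): strand 2 crosses under strand 3. Perm now: [1 3 2 4]
Gen 4 (s1): strand 1 crosses over strand 3. Perm now: [3 1 2 4]
Gen 5 (s3): strand 2 crosses over strand 4. Perm now: [3 1 4 2]
Gen 6 (s3): strand 4 crosses over strand 2. Perm now: [3 1 2 4]
Gen 7 (s1^-1): strand 3 crosses under strand 1. Perm now: [1 3 2 4]
Gen 8 (s3): strand 2 crosses over strand 4. Perm now: [1 3 4 2]
Gen 9 (s3^-1): strand 4 crosses under strand 2. Perm now: [1 3 2 4]
Gen 10 (s3^-1): strand 2 crosses under strand 4. Perm now: [1 3 4 2]

Answer: 1 3 4 2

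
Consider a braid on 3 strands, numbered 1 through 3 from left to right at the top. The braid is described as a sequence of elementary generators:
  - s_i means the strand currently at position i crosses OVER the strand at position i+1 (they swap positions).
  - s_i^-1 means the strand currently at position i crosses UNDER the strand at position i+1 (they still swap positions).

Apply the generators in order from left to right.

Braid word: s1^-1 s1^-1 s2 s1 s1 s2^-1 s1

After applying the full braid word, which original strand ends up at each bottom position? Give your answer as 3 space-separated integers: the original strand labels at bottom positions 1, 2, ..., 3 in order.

Gen 1 (s1^-1): strand 1 crosses under strand 2. Perm now: [2 1 3]
Gen 2 (s1^-1): strand 2 crosses under strand 1. Perm now: [1 2 3]
Gen 3 (s2): strand 2 crosses over strand 3. Perm now: [1 3 2]
Gen 4 (s1): strand 1 crosses over strand 3. Perm now: [3 1 2]
Gen 5 (s1): strand 3 crosses over strand 1. Perm now: [1 3 2]
Gen 6 (s2^-1): strand 3 crosses under strand 2. Perm now: [1 2 3]
Gen 7 (s1): strand 1 crosses over strand 2. Perm now: [2 1 3]

Answer: 2 1 3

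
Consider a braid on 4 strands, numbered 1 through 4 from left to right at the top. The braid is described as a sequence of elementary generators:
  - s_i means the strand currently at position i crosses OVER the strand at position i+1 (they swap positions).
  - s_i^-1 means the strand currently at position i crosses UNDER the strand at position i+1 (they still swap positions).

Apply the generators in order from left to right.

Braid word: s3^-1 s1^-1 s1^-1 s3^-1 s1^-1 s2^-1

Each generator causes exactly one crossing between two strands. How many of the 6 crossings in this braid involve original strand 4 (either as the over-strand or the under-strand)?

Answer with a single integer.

Answer: 2

Derivation:
Gen 1: crossing 3x4. Involves strand 4? yes. Count so far: 1
Gen 2: crossing 1x2. Involves strand 4? no. Count so far: 1
Gen 3: crossing 2x1. Involves strand 4? no. Count so far: 1
Gen 4: crossing 4x3. Involves strand 4? yes. Count so far: 2
Gen 5: crossing 1x2. Involves strand 4? no. Count so far: 2
Gen 6: crossing 1x3. Involves strand 4? no. Count so far: 2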